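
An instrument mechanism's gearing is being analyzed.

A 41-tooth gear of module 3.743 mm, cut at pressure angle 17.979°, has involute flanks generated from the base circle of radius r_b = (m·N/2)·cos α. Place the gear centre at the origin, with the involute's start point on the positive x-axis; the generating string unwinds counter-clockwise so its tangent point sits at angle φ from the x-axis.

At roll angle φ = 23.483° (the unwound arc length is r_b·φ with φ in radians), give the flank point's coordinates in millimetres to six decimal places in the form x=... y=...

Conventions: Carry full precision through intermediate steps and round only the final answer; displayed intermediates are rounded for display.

topology: single-mesh involute geometry — m = 3.743, N = 41
pitch radius r_p = m·N/2 = 3.743·41/2 = 76.731500
base radius r_b = r_p·cos α = 76.731500·cos 17.979° = 72.984679
roll angle φ = 23.483° = 0.40985567 rad
x = r_b·(cos φ + φ·sin φ) = 78.859682
y = r_b·(sin φ − φ·cos φ) = 1.646988

x=78.859682 y=1.646988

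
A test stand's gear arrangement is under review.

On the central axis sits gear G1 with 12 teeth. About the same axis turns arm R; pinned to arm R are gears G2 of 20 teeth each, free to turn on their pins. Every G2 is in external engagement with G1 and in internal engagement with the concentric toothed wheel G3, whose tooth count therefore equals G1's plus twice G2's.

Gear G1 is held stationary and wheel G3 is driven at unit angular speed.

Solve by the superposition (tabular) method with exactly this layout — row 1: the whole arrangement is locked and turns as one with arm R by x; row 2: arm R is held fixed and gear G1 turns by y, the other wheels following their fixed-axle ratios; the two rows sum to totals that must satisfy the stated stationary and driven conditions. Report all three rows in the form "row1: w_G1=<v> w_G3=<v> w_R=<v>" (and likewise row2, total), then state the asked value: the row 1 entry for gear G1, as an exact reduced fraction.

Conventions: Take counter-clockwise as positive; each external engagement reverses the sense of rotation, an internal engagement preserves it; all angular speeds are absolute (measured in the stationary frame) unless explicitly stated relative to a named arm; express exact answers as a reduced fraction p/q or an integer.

row1: w_G1=13/16 w_G3=13/16 w_R=13/16
row2: w_G1=-13/16 w_G3=3/16 w_R=0
total: w_G1=0 w_G3=1 w_R=13/16
asked value: 13/16

recognized (axles ride arm R): planetary set, 12/20/52 teeth
row 1 (train locked, turned with arm): all members turn x
row 2 (arm held, sun turns y): ω_ring = −(12/52)·y, ω_arm = 0
boundary: total ω_sun = x + y = 0 and total ω_ring = x − (12/52)·y = 1  ⇒  y = -13/16, x = 13/16
row 2 ring = −(12/52)·(-13/16) = 3/16
totals (row 1 + row 2): sun 13/16 + (-13/16) = 0, ring 13/16 + 3/16 = 1, arm 13/16 + 0 = 13/16
asked cell (row1, sun) = 13/16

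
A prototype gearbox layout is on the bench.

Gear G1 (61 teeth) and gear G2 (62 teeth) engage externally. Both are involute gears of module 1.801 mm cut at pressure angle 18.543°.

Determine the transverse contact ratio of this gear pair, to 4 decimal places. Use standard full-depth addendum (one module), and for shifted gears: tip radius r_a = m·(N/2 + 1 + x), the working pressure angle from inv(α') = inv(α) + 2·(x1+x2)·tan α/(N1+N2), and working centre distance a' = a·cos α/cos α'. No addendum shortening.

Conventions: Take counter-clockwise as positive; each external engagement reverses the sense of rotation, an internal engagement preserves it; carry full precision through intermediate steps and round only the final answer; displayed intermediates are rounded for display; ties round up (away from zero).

recognized (one external pair, fixed centres): single-mesh tooth geometry, m = 1.801, N1 = 61, N2 = 62
base radii: r_b1 = 52.078797, r_b2 = 52.932548
tip radii: r_a1 = 56.731500, r_a2 = 57.632000
no profile shift: α' = α, a' = a
action lengths: √(r_a1²−r_b1²) = 22.500266, √(r_a2²−r_b2²) = 22.794578
base pitch p_b = π·m·cos α = 5.364274
CR = (22.500266 + 22.794578 − 110.761500·sin 18.54300°)/5.364274 = 1.877399
contact ratio ≈ 1.8774

1.8774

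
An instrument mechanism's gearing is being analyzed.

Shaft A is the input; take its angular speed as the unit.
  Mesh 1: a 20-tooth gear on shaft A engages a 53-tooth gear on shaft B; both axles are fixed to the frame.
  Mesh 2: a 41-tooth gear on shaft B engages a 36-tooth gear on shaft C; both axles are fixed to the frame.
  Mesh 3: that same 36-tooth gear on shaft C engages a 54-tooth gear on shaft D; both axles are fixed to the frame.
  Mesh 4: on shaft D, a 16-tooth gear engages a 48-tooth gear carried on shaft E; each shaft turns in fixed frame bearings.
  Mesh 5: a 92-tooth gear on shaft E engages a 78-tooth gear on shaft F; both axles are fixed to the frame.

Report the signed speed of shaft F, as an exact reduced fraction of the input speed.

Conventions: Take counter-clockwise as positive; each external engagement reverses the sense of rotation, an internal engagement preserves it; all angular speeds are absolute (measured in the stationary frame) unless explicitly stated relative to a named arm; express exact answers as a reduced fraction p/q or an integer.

-18860/167427

5-mesh fixed-axis compound train (all bearings frame-fixed)
mesh 1 [20T→53T]: |ω|/ω_in = 1×20/53 = 20/53, sense flips to −
mesh 2 [41T→36T]: |ω|/ω_in = (20/53)×41/36 = 205/477, sense flips to +
mesh 3 [36T→54T]: |ω|/ω_in = (205/477)×36/54 = 410/1431, sense flips to −
mesh 4 [16T→48T]: |ω|/ω_in = (410/1431)×16/48 = 410/4293, sense flips to +
mesh 5 [92T→78T]: |ω|/ω_in = (410/4293)×92/78 = 18860/167427, sense flips to −
signed output speed (× input speed) = -18860/167427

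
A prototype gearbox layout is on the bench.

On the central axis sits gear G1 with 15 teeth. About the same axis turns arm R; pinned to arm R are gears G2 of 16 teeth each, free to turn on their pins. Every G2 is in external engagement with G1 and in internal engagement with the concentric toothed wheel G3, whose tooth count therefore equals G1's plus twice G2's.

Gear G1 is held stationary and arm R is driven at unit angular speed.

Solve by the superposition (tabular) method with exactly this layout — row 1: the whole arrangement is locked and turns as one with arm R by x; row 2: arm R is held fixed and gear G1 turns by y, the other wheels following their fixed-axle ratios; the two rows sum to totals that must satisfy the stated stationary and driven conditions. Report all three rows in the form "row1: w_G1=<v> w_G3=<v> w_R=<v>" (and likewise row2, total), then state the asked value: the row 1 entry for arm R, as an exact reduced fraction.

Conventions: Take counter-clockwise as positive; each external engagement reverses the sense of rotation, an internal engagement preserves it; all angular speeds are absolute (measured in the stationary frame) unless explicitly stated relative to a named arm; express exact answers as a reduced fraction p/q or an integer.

topology: planetary set — G1 15T / G2 16T / G3 47T, arm = carrier (Willis)
superposition row 1 [locked train]: every member turns x
superposition row 2 [arm held]: sun y, ring −(15/47)·y, arm 0
boundary: total ω_sun = x + y = 0 and total ω_arm = x = 1  ⇒  y = -1, x = 1
row 2 ring = −(15/47)·(-1) = 15/47
totals (row 1 + row 2): sun 1 + (-1) = 0, ring 1 + 15/47 = 62/47, arm 1 + 0 = 1
asked cell (row1, arm) = 1

row1: w_G1=1 w_G3=1 w_R=1
row2: w_G1=-1 w_G3=15/47 w_R=0
total: w_G1=0 w_G3=62/47 w_R=1
asked value: 1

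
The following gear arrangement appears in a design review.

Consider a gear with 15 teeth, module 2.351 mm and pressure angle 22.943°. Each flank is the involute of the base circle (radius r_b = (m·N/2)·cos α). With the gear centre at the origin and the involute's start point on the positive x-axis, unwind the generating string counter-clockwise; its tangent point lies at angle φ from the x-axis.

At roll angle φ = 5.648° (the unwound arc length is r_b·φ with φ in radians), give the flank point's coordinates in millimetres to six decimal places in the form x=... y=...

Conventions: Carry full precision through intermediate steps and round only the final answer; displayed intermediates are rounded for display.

single-mesh involute tooth geometry (15T wheel at module 2.351)
pitch radius r_p = m·N/2 = 2.351·15/2 = 17.632500
base radius r_b = r_p·cos α = 17.632500·cos 22.943° = 16.237648
roll angle φ = 5.648° = 0.09857620 rad
x = r_b·(cos φ + φ·sin φ) = 16.316349
y = r_b·(sin φ − φ·cos φ) = 0.005180

x=16.316349 y=0.005180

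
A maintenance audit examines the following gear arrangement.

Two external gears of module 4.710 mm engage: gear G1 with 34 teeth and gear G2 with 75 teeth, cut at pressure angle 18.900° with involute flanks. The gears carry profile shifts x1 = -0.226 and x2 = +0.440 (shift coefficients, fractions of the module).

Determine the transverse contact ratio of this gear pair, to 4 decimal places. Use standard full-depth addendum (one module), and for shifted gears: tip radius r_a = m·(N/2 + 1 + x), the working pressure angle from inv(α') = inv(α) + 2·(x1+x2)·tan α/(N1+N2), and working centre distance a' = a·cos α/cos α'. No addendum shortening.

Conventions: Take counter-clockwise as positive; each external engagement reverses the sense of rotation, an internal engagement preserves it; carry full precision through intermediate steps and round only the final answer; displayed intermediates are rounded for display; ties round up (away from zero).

recognized (one external pair, fixed centres): single-mesh tooth geometry, m = 4.710, N1 = 34, N2 = 75
base radii: r_b1 = 75.753055, r_b2 = 167.102327
tip radii: r_a1 = 83.715540, r_a2 = 183.407400
inv(α') = inv(18.900°) + 2·(-0.226+0.440)·tan α/(34+75) = 0.01385367  ⇒  α' = 19.53389°
a' = a·cos α / cos α' = 256.6950·cos 18.900°/cos 19.53389° = 257.686830
action lengths: √(r_a1²−r_b1²) = 35.633781, √(r_a2²−r_b2²) = 75.598193
base pitch p_b = π·m·cos α = 13.999132
CR = (35.633781 + 75.598193 − 257.686830·sin 19.53389°)/13.999132 = 1.790875
contact ratio ≈ 1.7909

1.7909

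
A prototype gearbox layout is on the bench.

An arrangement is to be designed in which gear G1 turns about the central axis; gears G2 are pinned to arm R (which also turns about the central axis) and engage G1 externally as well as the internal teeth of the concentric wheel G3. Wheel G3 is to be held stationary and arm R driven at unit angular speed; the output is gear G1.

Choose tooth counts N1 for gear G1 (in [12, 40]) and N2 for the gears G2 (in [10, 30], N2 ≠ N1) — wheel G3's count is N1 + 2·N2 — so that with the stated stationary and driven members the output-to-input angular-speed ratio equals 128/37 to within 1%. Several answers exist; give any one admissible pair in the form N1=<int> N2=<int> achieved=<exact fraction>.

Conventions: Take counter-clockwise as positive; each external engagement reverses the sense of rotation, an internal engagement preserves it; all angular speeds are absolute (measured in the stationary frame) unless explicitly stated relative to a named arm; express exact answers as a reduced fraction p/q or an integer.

design class (target 128/37): planetary set
Willis with ω_ring = 0: ω_sun/ω_arm = (N1+N3)/N1; set equal to 128/37  ⇒  N3/N1 = 128/37 − 1 = 91/37
N3 = N1 + 2·N2  ⇒  N2/N1 = (N3/N1 − 1)/2 = (91/37 − 1)/2 = 27/37
smallest multiple with N1 ≥ 12 and N2 ≥ 10: k = 1  ⇒  N1 = 1·37 = 37, N2 = 1·27 = 27 (N1 ≤ 40, N2 ≤ 30, N2 ≠ N1 ✓), N3 = 37 + 2·27 = 91
check: (N1+N3)/N1 with N1 = 37, N3 = 91 gives 128/37; |achieved − target| = 0 ≤ 32/925 ✓

N1=37 N2=27 achieved=128/37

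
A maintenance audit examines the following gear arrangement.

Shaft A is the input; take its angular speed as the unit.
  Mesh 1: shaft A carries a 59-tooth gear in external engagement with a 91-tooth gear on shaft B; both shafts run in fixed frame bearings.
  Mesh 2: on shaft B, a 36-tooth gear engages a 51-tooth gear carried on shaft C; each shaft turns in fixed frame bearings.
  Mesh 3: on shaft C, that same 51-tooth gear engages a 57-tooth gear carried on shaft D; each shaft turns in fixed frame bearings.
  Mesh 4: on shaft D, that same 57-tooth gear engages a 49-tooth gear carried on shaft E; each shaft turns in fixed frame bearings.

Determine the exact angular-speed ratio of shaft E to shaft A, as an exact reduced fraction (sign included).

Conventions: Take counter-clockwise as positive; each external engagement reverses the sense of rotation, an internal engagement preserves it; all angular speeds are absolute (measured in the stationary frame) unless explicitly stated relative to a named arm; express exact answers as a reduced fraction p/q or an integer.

class = fixed-axis compound train [4 meshes; 4 ratios multiply, 4 sense flips]
mesh 1 [59T→91T]: running ratio 59/91, sense −
mesh 2 [36T→51T]: running ratio 708/1547, sense +
mesh 3 [51T→57T]: running ratio 708/1729, sense −
mesh 4 [57T→49T]: running ratio 2124/4459, sense +
ω_out/ω_in = 2124/4459

2124/4459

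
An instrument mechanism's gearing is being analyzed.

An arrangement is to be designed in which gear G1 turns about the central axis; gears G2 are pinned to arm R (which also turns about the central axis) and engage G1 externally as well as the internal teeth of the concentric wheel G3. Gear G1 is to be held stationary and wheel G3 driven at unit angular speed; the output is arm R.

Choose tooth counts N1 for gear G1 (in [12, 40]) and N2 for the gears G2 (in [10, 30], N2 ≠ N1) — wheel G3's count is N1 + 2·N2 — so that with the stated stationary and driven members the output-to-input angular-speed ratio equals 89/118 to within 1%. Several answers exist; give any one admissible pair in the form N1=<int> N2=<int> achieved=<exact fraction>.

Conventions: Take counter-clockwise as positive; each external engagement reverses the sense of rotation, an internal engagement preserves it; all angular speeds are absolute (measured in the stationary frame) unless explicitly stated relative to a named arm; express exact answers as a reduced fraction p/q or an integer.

N1=29 N2=30 achieved=89/118

design class (target 89/118): planetary set
Willis with ω_sun = 0: ω_arm/ω_ring = N3/(N1+N3); set equal to 89/118  ⇒  N3/N1 = (89/118)/(1 − 89/118) = 89/29
N3 = N1 + 2·N2  ⇒  N2/N1 = (N3/N1 − 1)/2 = (89/29 − 1)/2 = 30/29
smallest multiple with N1 ≥ 12 and N2 ≥ 10: k = 1  ⇒  N1 = 1·29 = 29, N2 = 1·30 = 30 (N1 ≤ 40, N2 ≤ 30, N2 ≠ N1 ✓), N3 = 29 + 2·30 = 89
check: N3/(N1+N3) with N1 = 29, N3 = 89 gives 89/118; |achieved − target| = 0 ≤ 89/11800 ✓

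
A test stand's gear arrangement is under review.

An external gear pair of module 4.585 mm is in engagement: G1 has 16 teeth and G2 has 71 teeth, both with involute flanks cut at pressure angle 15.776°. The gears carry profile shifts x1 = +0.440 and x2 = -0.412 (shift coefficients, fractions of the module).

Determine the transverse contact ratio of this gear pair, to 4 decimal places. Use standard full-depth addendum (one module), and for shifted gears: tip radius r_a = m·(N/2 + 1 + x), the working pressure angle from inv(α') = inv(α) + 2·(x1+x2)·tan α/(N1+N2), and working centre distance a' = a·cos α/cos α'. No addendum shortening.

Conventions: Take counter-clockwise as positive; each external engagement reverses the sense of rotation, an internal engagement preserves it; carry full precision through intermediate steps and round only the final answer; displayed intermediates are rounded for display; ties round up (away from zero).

1.7080

class = single-mesh tooth geometry [involute pair 16T × 71T, m = 4.585]
base radii: r_b1 = 35.298336, r_b2 = 156.636368
tip radii: r_a1 = 43.282400, r_a2 = 165.463480
inv(α') = inv(15.776°) + 2·(+0.440-0.412)·tan α/(16+71) = 0.00735782  ⇒  α' = 15.90542°
a' = a·cos α / cos α' = 199.4475·cos 15.776°/cos 15.90542° = 199.575368
action lengths: √(r_a1²−r_b1²) = 25.047826, √(r_a2²−r_b2²) = 53.321774
base pitch p_b = π·m·cos α = 13.861624
CR = (25.047826 + 53.321774 − 199.575368·sin 15.90542°)/13.861624 = 1.708020
contact ratio ≈ 1.7080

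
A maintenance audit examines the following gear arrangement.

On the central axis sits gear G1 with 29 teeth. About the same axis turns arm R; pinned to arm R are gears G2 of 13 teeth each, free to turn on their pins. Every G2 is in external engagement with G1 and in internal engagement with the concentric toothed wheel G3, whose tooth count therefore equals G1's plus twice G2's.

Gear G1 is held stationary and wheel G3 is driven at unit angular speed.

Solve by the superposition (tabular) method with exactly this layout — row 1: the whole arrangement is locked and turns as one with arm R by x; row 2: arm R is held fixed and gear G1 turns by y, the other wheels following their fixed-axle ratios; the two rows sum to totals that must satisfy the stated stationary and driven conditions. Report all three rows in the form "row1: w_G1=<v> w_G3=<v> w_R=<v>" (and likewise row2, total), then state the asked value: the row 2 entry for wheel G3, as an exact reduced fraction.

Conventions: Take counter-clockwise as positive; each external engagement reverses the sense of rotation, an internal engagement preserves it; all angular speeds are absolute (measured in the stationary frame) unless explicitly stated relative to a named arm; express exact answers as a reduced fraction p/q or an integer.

planetary set (29T centre, 13T on arm, 55T internal) — Willis relation
row 1 — lock + rotate with arm: ω_sun = ω_ring = ω_arm = x
row 2 — arm fixed, fixed-axis ratios: sun y, ring −(29/55)·y, arm 0
boundary: total ω_sun = x + y = 0 and total ω_ring = x − (29/55)·y = 1  ⇒  y = -55/84, x = 55/84
row 2 ring = −(29/55)·(-55/84) = 29/84
totals (row 1 + row 2): sun 55/84 + (-55/84) = 0, ring 55/84 + 29/84 = 1, arm 55/84 + 0 = 55/84
asked cell (row2, ring) = 29/84

row1: w_G1=55/84 w_G3=55/84 w_R=55/84
row2: w_G1=-55/84 w_G3=29/84 w_R=0
total: w_G1=0 w_G3=1 w_R=55/84
asked value: 29/84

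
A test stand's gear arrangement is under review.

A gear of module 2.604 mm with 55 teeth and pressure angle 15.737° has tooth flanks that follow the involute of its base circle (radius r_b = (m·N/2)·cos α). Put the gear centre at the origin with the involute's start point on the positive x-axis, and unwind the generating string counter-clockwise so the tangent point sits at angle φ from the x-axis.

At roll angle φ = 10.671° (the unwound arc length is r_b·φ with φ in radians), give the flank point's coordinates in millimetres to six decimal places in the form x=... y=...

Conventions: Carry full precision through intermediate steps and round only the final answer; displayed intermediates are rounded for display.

topology: single-mesh involute geometry — m = 2.604, N = 55
pitch radius r_p = m·N/2 = 2.604·55/2 = 71.610000
base radius r_b = r_p·cos α = 71.610000·cos 15.737° = 68.925828
roll angle φ = 10.671° = 0.18624408 rad
x = r_b·(cos φ + φ·sin φ) = 70.110892
y = r_b·(sin φ − φ·cos φ) = 0.147911

x=70.110892 y=0.147911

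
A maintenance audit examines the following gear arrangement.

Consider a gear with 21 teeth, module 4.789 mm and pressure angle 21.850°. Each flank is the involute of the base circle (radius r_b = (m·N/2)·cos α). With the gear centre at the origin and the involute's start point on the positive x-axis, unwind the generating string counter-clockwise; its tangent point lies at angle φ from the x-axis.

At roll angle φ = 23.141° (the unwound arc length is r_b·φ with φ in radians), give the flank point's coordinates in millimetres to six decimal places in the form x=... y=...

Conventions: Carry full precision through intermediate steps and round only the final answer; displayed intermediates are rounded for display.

topology: single-mesh involute geometry — m = 4.789, N = 21
pitch radius r_p = m·N/2 = 4.789·21/2 = 50.284500
base radius r_b = r_p·cos α = 50.284500·cos 21.850° = 46.672132
roll angle φ = 23.141° = 0.40388664 rad
x = r_b·(cos φ + φ·sin φ) = 50.324974
y = r_b·(sin φ − φ·cos φ) = 1.008356

x=50.324974 y=1.008356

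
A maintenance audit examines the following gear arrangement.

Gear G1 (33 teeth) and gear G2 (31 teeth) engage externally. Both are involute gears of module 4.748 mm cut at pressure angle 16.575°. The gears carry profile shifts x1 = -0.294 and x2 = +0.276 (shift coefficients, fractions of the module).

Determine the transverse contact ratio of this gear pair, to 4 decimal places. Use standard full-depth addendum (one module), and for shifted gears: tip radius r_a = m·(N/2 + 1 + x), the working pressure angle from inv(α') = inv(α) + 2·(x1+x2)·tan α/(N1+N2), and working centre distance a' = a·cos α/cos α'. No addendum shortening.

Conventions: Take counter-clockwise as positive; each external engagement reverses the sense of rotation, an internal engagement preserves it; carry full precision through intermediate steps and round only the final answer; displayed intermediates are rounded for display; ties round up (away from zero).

recognized (one external pair, fixed centres): single-mesh tooth geometry, m = 4.748, N1 = 33, N2 = 31
base radii: r_b1 = 75.086666, r_b2 = 70.535959
tip radii: r_a1 = 81.694088, r_a2 = 79.652448
inv(α') = inv(16.575°) + 2·(-0.294+0.276)·tan α/(33+31) = 0.00818215  ⇒  α' = 16.46596°
a' = a·cos α / cos α' = 151.9360·cos 16.575°/cos 16.46596° = 151.850262
action lengths: √(r_a1²−r_b1²) = 32.185659, √(r_a2²−r_b2²) = 37.002581
base pitch p_b = π·m·cos α = 14.296468
CR = (32.185659 + 37.002581 − 151.850262·sin 16.46596°)/14.296468 = 1.828909
contact ratio ≈ 1.8289

1.8289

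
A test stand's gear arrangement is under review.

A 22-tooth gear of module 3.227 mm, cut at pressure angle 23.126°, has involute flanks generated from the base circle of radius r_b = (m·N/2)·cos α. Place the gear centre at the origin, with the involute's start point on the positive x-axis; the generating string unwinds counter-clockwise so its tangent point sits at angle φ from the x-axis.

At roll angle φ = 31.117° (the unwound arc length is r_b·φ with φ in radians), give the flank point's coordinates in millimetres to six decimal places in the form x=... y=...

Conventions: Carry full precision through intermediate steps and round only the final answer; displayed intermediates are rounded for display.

x=37.109640 y=1.692198

single-mesh involute tooth geometry (22T wheel at module 3.227)
pitch radius r_p = m·N/2 = 3.227·22/2 = 35.497000
base radius r_b = r_p·cos α = 35.497000·cos 23.126° = 32.644581
roll angle φ = 31.117° = 0.54309410 rad
x = r_b·(cos φ + φ·sin φ) = 37.109640
y = r_b·(sin φ − φ·cos φ) = 1.692198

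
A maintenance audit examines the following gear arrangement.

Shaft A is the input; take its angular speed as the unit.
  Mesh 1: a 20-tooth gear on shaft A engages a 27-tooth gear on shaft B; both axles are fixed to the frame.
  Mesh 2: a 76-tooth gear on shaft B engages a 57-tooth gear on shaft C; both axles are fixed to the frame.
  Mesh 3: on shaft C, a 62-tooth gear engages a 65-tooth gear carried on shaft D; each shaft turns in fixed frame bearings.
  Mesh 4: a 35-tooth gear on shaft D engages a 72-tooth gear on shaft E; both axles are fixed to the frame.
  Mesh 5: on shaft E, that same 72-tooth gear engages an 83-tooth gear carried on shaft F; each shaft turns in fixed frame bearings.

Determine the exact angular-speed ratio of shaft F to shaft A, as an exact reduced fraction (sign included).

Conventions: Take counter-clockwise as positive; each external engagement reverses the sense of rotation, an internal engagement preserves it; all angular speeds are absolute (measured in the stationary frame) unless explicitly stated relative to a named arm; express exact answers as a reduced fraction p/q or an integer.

class = fixed-axis compound train [5 meshes; 5 ratios multiply, 5 sense flips]
mesh 1 [20T→27T]: running ratio 20/27, sense −
mesh 2 [76T→57T]: running ratio 80/81, sense +
mesh 3 [62T→65T]: running ratio 992/1053, sense −
mesh 4 [35T→72T]: running ratio 4340/9477, sense +
mesh 5 [72T→83T]: running ratio 34720/87399, sense −
ω_out/ω_in = -34720/87399

-34720/87399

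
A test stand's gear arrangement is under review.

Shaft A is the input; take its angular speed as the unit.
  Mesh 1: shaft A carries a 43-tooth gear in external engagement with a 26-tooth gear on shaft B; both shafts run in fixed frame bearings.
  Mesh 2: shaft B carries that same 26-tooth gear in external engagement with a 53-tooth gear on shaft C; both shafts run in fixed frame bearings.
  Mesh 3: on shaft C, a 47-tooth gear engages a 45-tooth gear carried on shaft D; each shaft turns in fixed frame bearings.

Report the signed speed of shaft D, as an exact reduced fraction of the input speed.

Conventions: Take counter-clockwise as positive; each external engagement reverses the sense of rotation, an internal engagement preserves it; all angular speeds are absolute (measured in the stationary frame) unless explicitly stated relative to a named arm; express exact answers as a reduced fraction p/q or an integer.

-2021/2385

3-mesh fixed-axis compound train (all bearings frame-fixed)
mesh 1 [43T→26T]: |ω|/ω_in = 1×43/26 = 43/26, sense flips to −
mesh 2 [26T→53T]: |ω|/ω_in = (43/26)×26/53 = 43/53, sense flips to +
mesh 3 [47T→45T]: |ω|/ω_in = (43/53)×47/45 = 2021/2385, sense flips to −
signed output speed (× input speed) = -2021/2385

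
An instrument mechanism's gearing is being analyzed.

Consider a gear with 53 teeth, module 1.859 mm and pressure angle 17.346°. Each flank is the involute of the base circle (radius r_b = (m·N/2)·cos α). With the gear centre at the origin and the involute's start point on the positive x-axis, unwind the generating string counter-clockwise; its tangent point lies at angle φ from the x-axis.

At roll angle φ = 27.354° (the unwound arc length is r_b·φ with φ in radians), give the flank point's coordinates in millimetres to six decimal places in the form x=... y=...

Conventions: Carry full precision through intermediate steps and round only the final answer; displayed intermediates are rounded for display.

recognized (one wheel, involute flank): single-mesh tooth geometry, m = 1.859, N = 53
pitch radius r_p = m·N/2 = 1.859·53/2 = 49.263500
base radius r_b = r_p·cos α = 49.263500·cos 17.346° = 47.023082
roll angle φ = 27.354° = 0.47741736 rad
x = r_b·(cos φ + φ·sin φ) = 52.080488
y = r_b·(sin φ − φ·cos φ) = 1.667068

x=52.080488 y=1.667068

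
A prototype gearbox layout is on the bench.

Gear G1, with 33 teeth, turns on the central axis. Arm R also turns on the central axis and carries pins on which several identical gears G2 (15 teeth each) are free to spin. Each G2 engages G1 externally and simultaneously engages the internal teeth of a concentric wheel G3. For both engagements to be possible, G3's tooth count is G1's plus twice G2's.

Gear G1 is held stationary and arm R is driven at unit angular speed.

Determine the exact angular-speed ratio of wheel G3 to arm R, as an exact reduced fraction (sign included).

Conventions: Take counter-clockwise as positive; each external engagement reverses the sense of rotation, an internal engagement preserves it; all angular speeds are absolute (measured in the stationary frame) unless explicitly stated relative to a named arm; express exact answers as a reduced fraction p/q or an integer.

32/21

recognized (axles ride arm R): planetary set, 33/15/63 teeth
ring teeth: 33 + 2·15 = 63
33(ω_sun−ω_arm) = −63(ω_ring−ω_arm),  ω_sun = 0, ω_arm = 1
ω_ring = 1 − (33/63)(0−1) = 32/21
ω_out/ω_in = 32/21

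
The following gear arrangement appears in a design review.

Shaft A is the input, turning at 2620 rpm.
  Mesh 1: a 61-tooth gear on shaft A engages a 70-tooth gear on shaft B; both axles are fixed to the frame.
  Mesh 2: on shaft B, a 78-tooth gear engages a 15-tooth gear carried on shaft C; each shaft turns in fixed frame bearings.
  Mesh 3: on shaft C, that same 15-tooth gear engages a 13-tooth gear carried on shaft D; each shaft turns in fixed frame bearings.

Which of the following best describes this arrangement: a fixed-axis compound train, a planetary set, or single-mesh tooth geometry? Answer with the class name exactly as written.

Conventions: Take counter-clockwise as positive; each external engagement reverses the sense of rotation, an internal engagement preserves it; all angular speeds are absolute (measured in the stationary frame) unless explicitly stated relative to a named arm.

topology: fixed-axis compound train — 3 meshes, A→D
classification: fixed-axis compound train

fixed-axis compound train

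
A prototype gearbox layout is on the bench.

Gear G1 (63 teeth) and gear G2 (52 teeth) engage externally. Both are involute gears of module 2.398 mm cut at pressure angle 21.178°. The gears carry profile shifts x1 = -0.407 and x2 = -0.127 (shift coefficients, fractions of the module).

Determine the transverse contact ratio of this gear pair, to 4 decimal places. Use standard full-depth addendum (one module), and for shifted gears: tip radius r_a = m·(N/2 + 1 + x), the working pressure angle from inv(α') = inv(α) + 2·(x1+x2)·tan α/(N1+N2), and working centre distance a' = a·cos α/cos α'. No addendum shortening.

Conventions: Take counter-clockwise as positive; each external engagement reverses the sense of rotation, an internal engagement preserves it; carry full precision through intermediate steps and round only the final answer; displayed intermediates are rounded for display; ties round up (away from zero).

topology: single-mesh involute geometry — m = 2.398, 63T/52T pair
base radii: r_b1 = 70.435426, r_b2 = 58.137177
tip radii: r_a1 = 76.959014, r_a2 = 64.441454
inv(α') = inv(21.178°) + 2·(-0.407-0.127)·tan α/(63+52) = 0.01420886  ⇒  α' = 19.69414°
a' = a·cos α / cos α' = 137.8850·cos 21.178°/cos 19.69414° = 136.560719
action lengths: √(r_a1²−r_b1²) = 31.008717, √(r_a2²−r_b2²) = 27.798734
base pitch p_b = π·m·cos α = 7.024743
CR = (31.008717 + 27.798734 − 136.560719·sin 19.69414°)/7.024743 = 1.820228
contact ratio ≈ 1.8202

1.8202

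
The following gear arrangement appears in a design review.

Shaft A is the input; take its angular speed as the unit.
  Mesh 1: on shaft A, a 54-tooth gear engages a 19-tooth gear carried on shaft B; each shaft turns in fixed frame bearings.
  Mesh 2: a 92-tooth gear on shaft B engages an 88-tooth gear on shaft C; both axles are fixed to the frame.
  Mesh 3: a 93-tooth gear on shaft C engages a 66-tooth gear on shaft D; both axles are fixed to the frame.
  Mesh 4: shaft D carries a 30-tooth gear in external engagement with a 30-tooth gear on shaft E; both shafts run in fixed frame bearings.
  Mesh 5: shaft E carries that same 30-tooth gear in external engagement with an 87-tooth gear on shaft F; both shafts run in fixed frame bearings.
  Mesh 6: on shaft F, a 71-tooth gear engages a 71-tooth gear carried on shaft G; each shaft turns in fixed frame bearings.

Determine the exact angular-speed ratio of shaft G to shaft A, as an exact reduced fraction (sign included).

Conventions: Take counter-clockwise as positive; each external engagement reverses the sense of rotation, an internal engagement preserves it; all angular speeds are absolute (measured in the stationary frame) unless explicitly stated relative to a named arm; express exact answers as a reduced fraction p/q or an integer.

class = fixed-axis compound train [6 meshes; 6 ratios multiply, 6 sense flips]
mesh 1 [54T→19T]: running ratio 54/19, sense −
mesh 2 [92T→88T]: running ratio 621/209, sense +
mesh 3 [93T→66T]: running ratio 19251/4598, sense −
mesh 4 [30T→30T]: running ratio 19251/4598, sense +
mesh 5 [30T→87T]: running ratio 96255/66671, sense −
mesh 6 [71T→71T]: running ratio 96255/66671, sense +
ω_out/ω_in = 96255/66671

96255/66671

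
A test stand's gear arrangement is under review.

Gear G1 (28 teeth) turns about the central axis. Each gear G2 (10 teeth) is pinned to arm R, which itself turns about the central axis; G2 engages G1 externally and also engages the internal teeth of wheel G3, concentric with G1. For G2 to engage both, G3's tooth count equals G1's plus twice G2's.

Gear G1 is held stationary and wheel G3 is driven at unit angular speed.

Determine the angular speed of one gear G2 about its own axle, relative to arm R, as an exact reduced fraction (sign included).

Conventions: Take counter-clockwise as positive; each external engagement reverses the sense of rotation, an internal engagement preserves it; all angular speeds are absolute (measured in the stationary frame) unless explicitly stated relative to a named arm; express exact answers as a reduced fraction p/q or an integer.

168/95

recognized (axles ride arm R): planetary set, 28/10/48 teeth
ring teeth: 28 + 2·10 = 48
28(ω_sun−ω_arm) = −48(ω_ring−ω_arm),  ω_sun = 0, ω_ring = 1
28(0−ω_arm) = −48(1−ω_arm)  ⇒  76·ω_arm = 48  ⇒  ω_arm = 12/19
sun–planet mesh: 28·(0−12/19) = −10·(ω_p−ω_arm)  ⇒  ω_p−ω_arm = 168/95
exact speed ratio = 168/95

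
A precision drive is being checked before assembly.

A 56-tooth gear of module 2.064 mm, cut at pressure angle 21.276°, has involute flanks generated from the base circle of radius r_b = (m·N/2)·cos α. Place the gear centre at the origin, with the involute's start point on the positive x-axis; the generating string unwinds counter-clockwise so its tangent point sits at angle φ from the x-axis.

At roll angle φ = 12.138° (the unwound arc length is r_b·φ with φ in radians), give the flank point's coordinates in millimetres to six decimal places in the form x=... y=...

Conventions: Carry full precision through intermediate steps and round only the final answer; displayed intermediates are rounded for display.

x=55.048016 y=0.169907

topology: single-mesh involute geometry — m = 2.064, N = 56
pitch radius r_p = m·N/2 = 2.064·56/2 = 57.792000
base radius r_b = r_p·cos α = 57.792000·cos 21.276° = 53.853088
roll angle φ = 12.138° = 0.21184806 rad
x = r_b·(cos φ + φ·sin φ) = 55.048016
y = r_b·(sin φ − φ·cos φ) = 0.169907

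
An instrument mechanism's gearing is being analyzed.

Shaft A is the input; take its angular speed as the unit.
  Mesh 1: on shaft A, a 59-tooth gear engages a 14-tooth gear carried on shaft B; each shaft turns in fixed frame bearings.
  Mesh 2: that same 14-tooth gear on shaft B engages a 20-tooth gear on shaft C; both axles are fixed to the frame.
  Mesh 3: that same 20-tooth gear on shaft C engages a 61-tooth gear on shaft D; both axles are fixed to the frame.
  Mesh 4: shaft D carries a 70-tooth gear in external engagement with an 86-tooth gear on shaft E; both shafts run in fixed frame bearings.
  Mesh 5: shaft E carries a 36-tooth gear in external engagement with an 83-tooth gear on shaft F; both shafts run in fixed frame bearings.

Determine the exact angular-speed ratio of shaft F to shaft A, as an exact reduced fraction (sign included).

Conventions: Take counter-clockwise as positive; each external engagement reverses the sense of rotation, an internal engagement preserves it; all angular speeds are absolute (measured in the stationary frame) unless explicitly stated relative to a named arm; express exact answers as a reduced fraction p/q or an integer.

-74340/217709

class = fixed-axis compound train [5 meshes; 5 ratios multiply, 5 sense flips]
mesh 1 [59T→14T]: running ratio 59/14, sense −
mesh 2 [14T→20T]: running ratio 59/20, sense +
mesh 3 [20T→61T]: running ratio 59/61, sense −
mesh 4 [70T→86T]: running ratio 2065/2623, sense +
mesh 5 [36T→83T]: running ratio 74340/217709, sense −
ω_out/ω_in = -74340/217709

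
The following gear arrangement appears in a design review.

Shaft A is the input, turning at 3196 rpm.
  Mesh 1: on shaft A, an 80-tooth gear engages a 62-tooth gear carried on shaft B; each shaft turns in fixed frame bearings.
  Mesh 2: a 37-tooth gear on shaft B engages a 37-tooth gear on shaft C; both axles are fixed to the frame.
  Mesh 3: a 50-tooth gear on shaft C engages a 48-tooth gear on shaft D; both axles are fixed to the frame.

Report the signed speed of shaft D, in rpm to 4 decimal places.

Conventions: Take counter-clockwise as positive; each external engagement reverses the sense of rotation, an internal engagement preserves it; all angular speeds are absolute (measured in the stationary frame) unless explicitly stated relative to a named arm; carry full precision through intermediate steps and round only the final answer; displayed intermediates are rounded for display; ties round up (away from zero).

3-mesh fixed-axis compound train (all bearings frame-fixed)
mesh 1 [80T→62T]: ω = 3196.0000×80/62 = 4123.8710 rpm, sense flips to −
mesh 2 [37T→37T]: ω = 4123.8710×37/37 = 4123.8710 rpm, sense flips to +
mesh 3 [50T→48T]: ω = 4123.8710×50/48 = 4295.6989 rpm, sense flips to −
signed output speed = -4295.6989 rpm

-4295.6989 rpm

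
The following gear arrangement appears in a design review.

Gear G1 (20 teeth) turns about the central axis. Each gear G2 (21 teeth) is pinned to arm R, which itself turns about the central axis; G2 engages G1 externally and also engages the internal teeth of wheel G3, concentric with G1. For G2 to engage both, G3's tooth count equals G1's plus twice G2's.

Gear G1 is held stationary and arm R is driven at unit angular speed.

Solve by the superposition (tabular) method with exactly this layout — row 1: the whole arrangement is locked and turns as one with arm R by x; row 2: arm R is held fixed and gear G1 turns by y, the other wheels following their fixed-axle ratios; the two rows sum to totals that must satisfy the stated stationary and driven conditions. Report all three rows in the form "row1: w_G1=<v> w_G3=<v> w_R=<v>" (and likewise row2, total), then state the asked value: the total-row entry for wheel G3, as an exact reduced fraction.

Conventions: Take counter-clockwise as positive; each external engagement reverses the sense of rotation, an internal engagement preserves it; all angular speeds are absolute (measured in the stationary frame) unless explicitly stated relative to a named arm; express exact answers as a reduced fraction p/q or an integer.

planetary set (20T centre, 21T on arm, 62T internal) — Willis relation
superposition row 1 [locked train]: every member turns x
row 2: sun turns y, ring = −(20/62)·y, arm 0
boundary: total ω_sun = x + y = 0 and total ω_arm = x = 1  ⇒  y = -1, x = 1
row 2 ring = −(20/62)·(-1) = 10/31
totals (row 1 + row 2): sun 1 + (-1) = 0, ring 1 + 10/31 = 41/31, arm 1 + 0 = 1
asked cell (total, ring) = 41/31

row1: w_G1=1 w_G3=1 w_R=1
row2: w_G1=-1 w_G3=10/31 w_R=0
total: w_G1=0 w_G3=41/31 w_R=1
asked value: 41/31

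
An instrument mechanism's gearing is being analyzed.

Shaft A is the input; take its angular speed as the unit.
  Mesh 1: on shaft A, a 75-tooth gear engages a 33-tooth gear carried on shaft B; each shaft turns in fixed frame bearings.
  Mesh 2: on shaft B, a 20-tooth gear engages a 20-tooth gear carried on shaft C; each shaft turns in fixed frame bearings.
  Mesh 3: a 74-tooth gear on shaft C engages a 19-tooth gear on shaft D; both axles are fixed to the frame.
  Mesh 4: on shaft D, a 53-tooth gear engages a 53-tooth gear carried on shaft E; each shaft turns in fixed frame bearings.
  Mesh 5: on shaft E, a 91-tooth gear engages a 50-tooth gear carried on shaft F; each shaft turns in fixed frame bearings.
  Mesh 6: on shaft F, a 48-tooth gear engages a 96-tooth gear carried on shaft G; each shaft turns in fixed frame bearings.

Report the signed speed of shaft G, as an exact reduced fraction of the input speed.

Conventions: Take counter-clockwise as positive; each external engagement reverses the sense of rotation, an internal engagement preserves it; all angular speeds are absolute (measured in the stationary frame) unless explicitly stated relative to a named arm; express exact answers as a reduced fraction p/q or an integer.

3367/418

6-mesh fixed-axis compound train (all bearings frame-fixed)
mesh 1 [75T→33T]: |ω|/ω_in = 1×75/33 = 25/11, sense flips to −
mesh 2 [20T→20T]: |ω|/ω_in = (25/11)×20/20 = 25/11, sense flips to +
mesh 3 [74T→19T]: |ω|/ω_in = (25/11)×74/19 = 1850/209, sense flips to −
mesh 4 [53T→53T]: |ω|/ω_in = (1850/209)×53/53 = 1850/209, sense flips to +
mesh 5 [91T→50T]: |ω|/ω_in = (1850/209)×91/50 = 3367/209, sense flips to −
mesh 6 [48T→96T]: |ω|/ω_in = (3367/209)×48/96 = 3367/418, sense flips to +
signed output speed (× input speed) = 3367/418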